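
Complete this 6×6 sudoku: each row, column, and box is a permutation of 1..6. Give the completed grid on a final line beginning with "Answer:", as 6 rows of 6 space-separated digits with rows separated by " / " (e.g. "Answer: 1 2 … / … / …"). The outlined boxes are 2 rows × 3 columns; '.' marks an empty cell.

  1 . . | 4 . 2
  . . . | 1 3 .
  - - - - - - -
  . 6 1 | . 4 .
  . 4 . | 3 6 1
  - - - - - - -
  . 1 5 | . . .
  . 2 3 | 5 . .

Step 1. [r2c6∈{5,6}] across box 2, 6 lands solely at r2c6. So r2c6=6.
Step 2. [r4c1∈{2,5}] across row 4, 5 lands solely at r4c1 ⇒ r4c1=5.
Step 3. [r2c3∈{2,4}] col 3 places 4 nowhere but r2c3 ⇒ r2c3=4.
Step 4. [r6c1∈{4,6}] r6c1 is the only open cell in row 6 admitting 6 ⇒ r6c1=6.
Step 5. [r3c4∈{2}] r3c4 is down to just 2. So r3c4=2.
Step 6. [r2c2∈{5}] r2c2's peers cover all but 5, so r2c2=5.
Step 7. [r6c6∈{4}] r6c6 has the single candidate 4. So r6c6=4.
Step 8. [r1c5∈{5}] r1c5's peers cover all but 5 ⇒ r1c5=5.
Step 9. [r5c6∈{3}] r5c6 has the single candidate 3. So r5c6=3.
Step 10. [r6c5∈{1}] r6c5 has the single candidate 1, so r6c5=1.
Step 11. [r5c5∈{2}] nothing but 2 survives at r5c5, so r5c5=2.
Step 12. [r1c2∈{3}] r1c2 is down to just 3 ⇒ r1c2=3.
Step 13. [r2c1∈{2}] r2c1's peers cover all but 2 ⇒ r2c1=2.
Step 14. [r5c1∈{4}] r5c1 is down to just 4. So r5c1=4.
Step 15. [r5c4∈{6}] only 6 remains possible at r5c4 ⇒ r5c4=6.
Step 16. [r1c3∈{6}] only 6 remains possible at r1c3 ⇒ r1c3=6.
Step 17. [r4c3∈{2}] nothing but 2 survives at r4c3, so r4c3=2.
Step 18. [r3c6∈{5}] r3c6 has the single candidate 5, so r3c6=5.
Step 19. [r3c1∈{3}] r3c1 has the single candidate 3. So r3c1=3.

Answer: 1 3 6 4 5 2 / 2 5 4 1 3 6 / 3 6 1 2 4 5 / 5 4 2 3 6 1 / 4 1 5 6 2 3 / 6 2 3 5 1 4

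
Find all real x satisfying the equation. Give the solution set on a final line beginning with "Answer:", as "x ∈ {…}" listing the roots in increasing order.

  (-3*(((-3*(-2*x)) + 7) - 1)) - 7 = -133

Step 1. [(-3*(((-3*(-2*x)) + 7) - 1)) - 7 = -133] -7 is outermost — add 7 both sides, so sub: -3*(((-3*(-2*x)) + 7) - 1) = -126.
Step 2. [-3*(((-3*(-2*x)) + 7) - 1) = -126] LHS = -3·(…); ÷-3 both sides. So div: ((-3*(-2*x)) + 7) - 1 = 42.
Step 3. [((-3*(-2*x)) + 7) - 1 = 42] peel the -1: add 1 from each side ⇒ sub: (-3*(-2*x)) + 7 = 43.
Step 4. [(-3*(-2*x)) + 7 = 43] subtract 7: x sits inside (… + 7) ⇒ sub: -3*(-2*x) = 36.
Step 5. [-3*(-2*x) = 36] -3·(inner) — divide through by -3 ⇒ div: -2*x = -12.
Step 6. [-2*x = -12] leading coefficient -2: divide by -2. So div: x = 6.

Answer: x ∈ {6}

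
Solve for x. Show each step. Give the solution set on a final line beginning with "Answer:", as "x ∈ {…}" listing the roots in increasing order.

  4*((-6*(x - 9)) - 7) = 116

Step 1. [4*((-6*(x - 9)) - 7) = 116] LHS = 4·(…); ÷4 both sides, so div: (-6*(x - 9)) - 7 = 29.
Step 2. [(-6*(x - 9)) - 7 = 29] add 7: x sits inside (… - 7) ⇒ sub: -6*(x - 9) = 36.
Step 3. [-6*(x - 9) = 36] -6·(inner) — divide through by -6. So div: x - 9 = -6.
Step 4. [x - 9 = -6] add 9: x sits inside (… - 9). So sub: x = 3.

Answer: x ∈ {3}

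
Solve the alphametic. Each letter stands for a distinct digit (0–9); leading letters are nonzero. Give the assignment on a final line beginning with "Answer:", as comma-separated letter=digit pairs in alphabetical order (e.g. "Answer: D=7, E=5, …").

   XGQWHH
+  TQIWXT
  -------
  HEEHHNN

Step 1. [col 1: H + T ≡ N (mod 10)] column 1 (H + T ≡ N (mod 10), carry-in 0) doesn't pin N yet; pick N=0 and continue ⇒ N=0.
Step 2. [col 1: H + T ≡ N (mod 10)] several values work for T in column 1 (H + T ≡ N (mod 10), carry-in 0); try T=9, so T=9.
Step 3. [col 1: H + T ≡ N (mod 10)] from column 1 (T=9, N=0, carry-in 0, digits 0,9 already taken and all letters distinct): H must equal 1, so H=1.
Step 4. [col 2: H + X ≡ N (mod 10)] from column 2 (H=1, N=0, carry-in 1, digits 0,1,9 already taken and all letters distinct): X must equal 8. So X=8.
Step 5. [col 3: W + W ≡ H (mod 10)] column 3 reads W+W+carry(1)=H with H=1; with digits 0,1,8,9 already taken and all letters distinct, the only value for W is 5 ⇒ W=5.
Step 6. [col 4: Q + I ≡ H (mod 10)] Q=4 is one option consistent with column 4 (Q + I ≡ H (mod 10), carry-in 1) — take it, so Q=4.
Step 7. [col 4: Q + I ≡ H (mod 10)] column 4 reads Q+I+carry(1)=H with Q=4, H=1; with digits 0,1,4,5,8,9 already taken and all letters distinct, the only value for I is 6 ⇒ I=6.
Step 8. [col 5: G + Q ≡ E (mod 10)] several values work for E in column 5 (G + Q ≡ E (mod 10), carry-in 1); try E=7, so E=7.
Step 9. [col 5: G + Q ≡ E (mod 10)] from column 5 (Q=4, E=7, carry-in 1, digits 0,1,4,5,6,7,8,9 already taken and all letters distinct): G must equal 2. So G=2.

Answer: E=7, G=2, H=1, I=6, N=0, Q=4, T=9, W=5, X=8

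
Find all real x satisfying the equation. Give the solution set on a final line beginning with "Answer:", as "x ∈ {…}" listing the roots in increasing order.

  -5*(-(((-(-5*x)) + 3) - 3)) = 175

Step 1. [-5*(-(((-(-5*x)) + 3) - 3)) = 175] divide by the outer -5, so div: -(((-(-5*x)) + 3) - 3) = -35.
Step 2. [-(((-(-5*x)) + 3) - 3) = -35] leading − — multiply by −1 ⇒ neg: ((-(-5*x)) + 3) - 3 = 35.
Step 3. [((-(-5*x)) + 3) - 3 = 35] peel the -3: add 3 from each side ⇒ sub: (-(-5*x)) + 3 = 38.
Step 4. [(-(-5*x)) + 3 = 38] the outer +3 inverts by subtracting 3 ⇒ sub: -(-5*x) = 35.
Step 5. [-(-5*x) = 35] flip signs both sides, so neg: -5*x = -35.
Step 6. [-5*x = -35] LHS = -5·(…); ÷-5 both sides ⇒ div: x = 7.

Answer: x ∈ {7}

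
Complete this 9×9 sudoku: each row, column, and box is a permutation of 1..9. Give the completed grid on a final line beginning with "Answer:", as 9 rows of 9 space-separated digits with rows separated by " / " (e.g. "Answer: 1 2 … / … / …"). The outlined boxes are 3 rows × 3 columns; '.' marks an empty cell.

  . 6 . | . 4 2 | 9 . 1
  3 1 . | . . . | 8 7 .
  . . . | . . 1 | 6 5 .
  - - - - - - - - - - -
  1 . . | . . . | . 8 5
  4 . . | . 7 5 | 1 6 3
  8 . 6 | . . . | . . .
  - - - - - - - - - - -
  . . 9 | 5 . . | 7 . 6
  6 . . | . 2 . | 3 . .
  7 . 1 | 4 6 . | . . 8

Step 1. [r5c3∈{2}] only 2 remains possible at r5c3 ⇒ r5c3=2.
Step 2. [r4c3∈{3,7}] col 3 places 3 nowhere but r4c3. So r4c3=3.
Step 3. [r4c5∈{9}] r4c5's peers cover all but 9 ⇒ r4c5=9.
Step 4. [r6c2∈{5,7,9}] in row 6, 5 fits only at r6c2 ⇒ r6c2=5.
Step 5. [r8c3∈{4,5,8}] 5 has one home in row 8: r8c3, so r8c3=5.
Step 6. [r7c1∈{2}] r7c1's peers cover all but 2, so r7c1=2.
Step 7. [r3c2∈{2,4,7,8,9}] across col 2, 2 lands solely at r3c2, so r3c2=2.
Step 8. [r3c9∈{4}] r3c9 is down to just 4, so r3c9=4.
Step 9. [r8c9∈{9}] r8c9 is down to just 9, so r8c9=9.
Step 10. [r5c4∈{8}] r5c4 has the single candidate 8, so r5c4=8.
Step 11. [r3c5∈{3,8}] 8 has one home in box 2: r3c5 ⇒ r3c5=8.
Step 12. [r3c4∈{3,7,9}] 3 has one home in row 3: r3c4. So r3c4=3.
Step 13. [r1c4∈{7}] nothing but 7 survives at r1c4, so r1c4=7.
Step 14. [r8c4∈{1}] nothing but 1 survives at r8c4, so r8c4=1.
Step 15. [r7c5∈{3}] r7c5 has the single candidate 3, so r7c5=3.
Step 16. [r6c4∈{2}] only 2 remains possible at r6c4, so r6c4=2.
Step 17. [r6c7∈{4}] r6c7 has the single candidate 4. So r6c7=4.
Step 18. [r4c4∈{6}] r4c4 has the single candidate 6, so r4c4=6.
Step 19. [r8c8∈{4}] nothing but 4 survives at r8c8. So r8c8=4.
Step 20. [r8c2∈{8}] r8c2 is down to just 8 ⇒ r8c2=8.
Step 21. [r4c7∈{2}] r4c7's peers cover all but 2 ⇒ r4c7=2.
Step 22. [r2c4∈{9}] r2c4 has the single candidate 9, so r2c4=9.
Step 23. [r6c6∈{3}] r6c6's peers cover all but 3. So r6c6=3.
Step 24. [r9c7∈{5}] r9c7 has the single candidate 5 ⇒ r9c7=5.
Step 25. [r1c3∈{8}] r1c3's peers cover all but 8. So r1c3=8.
Step 26. [r8c6∈{7}] r8c6's peers cover all but 7 ⇒ r8c6=7.
Step 27. [r2c3∈{4}] only 4 remains possible at r2c3. So r2c3=4.
Step 28. [r2c9∈{2}] r2c9 has the single candidate 2 ⇒ r2c9=2.
Step 29. [r7c6∈{8}] r7c6's peers cover all but 8 ⇒ r7c6=8.
Step 30. [r9c6∈{9}] nothing but 9 survives at r9c6. So r9c6=9.
Step 31. [r5c2∈{9}] r5c2 is down to just 9. So r5c2=9.
Step 32. [r7c8∈{1}] nothing but 1 survives at r7c8. So r7c8=1.
Step 33. [r6c5∈{1}] r6c5 is down to just 1, so r6c5=1.
Step 34. [r2c5∈{5}] only 5 remains possible at r2c5, so r2c5=5.
Step 35. [r4c6∈{4}] r4c6 is down to just 4, so r4c6=4.
Step 36. [r4c2∈{7}] r4c2's peers cover all but 7, so r4c2=7.
Step 37. [r2c6∈{6}] r2c6 is down to just 6, so r2c6=6.
Step 38. [r6c9∈{7}] r6c9's peers cover all but 7. So r6c9=7.
Step 39. [r3c1∈{9}] r3c1's peers cover all but 9. So r3c1=9.
Step 40. [r7c2∈{4}] only 4 remains possible at r7c2, so r7c2=4.
Step 41. [r3c3∈{7}] nothing but 7 survives at r3c3. So r3c3=7.
Step 42. [r1c1∈{5}] nothing but 5 survives at r1c1. So r1c1=5.
Step 43. [r9c2∈{3}] r9c2 is down to just 3, so r9c2=3.
Step 44. [r9c8∈{2}] r9c8 has the single candidate 2. So r9c8=2.
Step 45. [r1c8∈{3}] r1c8 has the single candidate 3 ⇒ r1c8=3.
Step 46. [r6c8∈{9}] r6c8 has the single candidate 9, so r6c8=9.

Answer: 5 6 8 7 4 2 9 3 1 / 3 1 4 9 5 6 8 7 2 / 9 2 7 3 8 1 6 5 4 / 1 7 3 6 9 4 2 8 5 / 4 9 2 8 7 5 1 6 3 / 8 5 6 2 1 3 4 9 7 / 2 4 9 5 3 8 7 1 6 / 6 8 5 1 2 7 3 4 9 / 7 3 1 4 6 9 5 2 8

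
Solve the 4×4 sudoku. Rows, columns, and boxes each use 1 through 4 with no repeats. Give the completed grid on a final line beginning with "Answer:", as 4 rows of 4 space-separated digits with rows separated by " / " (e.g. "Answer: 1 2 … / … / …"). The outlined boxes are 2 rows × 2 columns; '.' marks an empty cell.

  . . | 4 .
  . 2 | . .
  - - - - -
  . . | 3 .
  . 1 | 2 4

Step 1. [r1c2∈{3}] only 3 remains possible at r1c2. So r1c2=3.
Step 2. [r2c3∈{1}] r2c3 is down to just 1 ⇒ r2c3=1.
Step 3. [r2c1∈{4}] r2c1 is down to just 4 ⇒ r2c1=4.
Step 4. [r4c1∈{3}] r4c1 is down to just 3 ⇒ r4c1=3.
Step 5. [r3c4∈{1}] r3c4 has the single candidate 1. So r3c4=1.
Step 6. [r2c4∈{3}] r2c4 is down to just 3. So r2c4=3.
Step 7. [r3c2∈{4}] r3c2 has the single candidate 4, so r3c2=4.
Step 8. [r3c1∈{2}] r3c1's peers cover all but 2, so r3c1=2.
Step 9. [r1c1∈{1}] r1c1 has the single candidate 1. So r1c1=1.
Step 10. [r1c4∈{2}] r1c4 is down to just 2 ⇒ r1c4=2.

Answer: 1 3 4 2 / 4 2 1 3 / 2 4 3 1 / 3 1 2 4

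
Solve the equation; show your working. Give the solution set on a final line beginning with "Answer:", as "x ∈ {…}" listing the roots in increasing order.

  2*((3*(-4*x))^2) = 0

Step 1. [2*((3*(-4*x))^2) = 0] divide by the outer 2, so div: (3*(-4*x))^2 = 0.
Step 2. [(3*(-4*x))^2 = 0] 0 ≥ 0, LHS is (·)² — take ±√. So sqrt: 3*(-4*x) = 0.
Step 3. [3*(-4*x) = 0] LHS = 3·(…); ÷3 both sides ⇒ div: -4*x = 0.
Step 4. [-4*x = 0] -4 out front; divide by -4. So div: x = 0.

Answer: x ∈ {0}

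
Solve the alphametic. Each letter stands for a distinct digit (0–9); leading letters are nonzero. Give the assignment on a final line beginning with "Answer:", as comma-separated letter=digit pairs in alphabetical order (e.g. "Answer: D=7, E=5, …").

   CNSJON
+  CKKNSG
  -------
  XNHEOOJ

Step 1. [col 1: N + G ≡ J (mod 10)] J=0 is one option consistent with column 1 (N + G ≡ J (mod 10), carry-in 0) — take it ⇒ J=0.
Step 2. [col 1: N + G ≡ J (mod 10)] several values work for G in column 1 (N + G ≡ J (mod 10), carry-in 0); try G=6 ⇒ G=6.
Step 3. [col 1: N + G ≡ J (mod 10)] column 1: given G=6, J=0, carry-in 0, and digits 0,6 already taken and all letters distinct, N+G≡J (mod 10) forces N=4, so N=4.
Step 4. [X] adding two 6-digit numbers gives at most 6+1 digits, and here it does — X is that final carry and must be 1. So X=1.
Step 5. [col 2: O + S ≡ O (mod 10)] from column 2 (nothing yet, carry-in 1, digits 0,1,4,6 already taken and all letters distinct): S must equal 9, so S=9.
Step 6. [col 2: O + S ≡ O (mod 10)] several values work for O in column 2 (O + S ≡ O (mod 10), carry-in 1); try O=5. So O=5.
Step 7. [col 4: S + K ≡ E (mod 10)] several values work for K in column 4 (S + K ≡ E (mod 10), carry-in 0); try K=3, so K=3.
Step 8. [col 4: S + K ≡ E (mod 10)] column 4 reads S+K+carry(0)=E with S=9, K=3; with digits 0,1,3,4,5,6,9 already taken and all letters distinct, the only value for E is 2 ⇒ E=2.
Step 9. [col 5: N + K ≡ H (mod 10)] in column 5 we have N+K≡H with carry-in 1; given N=4, K=3 and digits 0,1,2,3,4,5,6,9 already taken and all letters distinct, that pins H to 8 ⇒ H=8.
Step 10. [col 6: C + C ≡ N (mod 10)] from column 6 (N=4, carry-in 0, digits 0,1,2,3,4,5,6,8,9 already taken and all letters distinct): C must equal 7, so C=7.

Answer: C=7, E=2, G=6, H=8, J=0, K=3, N=4, O=5, S=9, X=1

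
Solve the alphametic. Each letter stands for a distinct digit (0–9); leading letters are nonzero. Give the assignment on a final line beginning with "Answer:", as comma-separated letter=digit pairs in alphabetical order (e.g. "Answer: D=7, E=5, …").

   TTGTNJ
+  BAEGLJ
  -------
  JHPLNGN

Step 1. [col 1: J + J ≡ N (mod 10)] several values work for N in column 1 (J + J ≡ N (mod 10), carry-in 0); try N=2 ⇒ N=2.
Step 2. [col 1: J + J ≡ N (mod 10)] column 1 (J + J ≡ N (mod 10), carry-in 0) doesn't pin J yet; pick J=1 and continue. So J=1.
Step 3. [col 2: N + L ≡ G (mod 10)] several values work for L in column 2 (N + L ≡ G (mod 10), carry-in 0); try L=6 ⇒ L=6.
Step 4. [col 2: N + L ≡ G (mod 10)] in column 2 we have N+L≡G with carry-in 0; given N=2, L=6 and digits 1,2,6 already taken and all letters distinct, that pins G to 8 ⇒ G=8.
Step 5. [col 3: T + G ≡ N (mod 10)] column 3: given G=8, N=2, carry-in 0, and digits 1,2,6,8 already taken and all letters distinct, T+G≡N (mod 10) forces T=4 ⇒ T=4.
Step 6. [col 4: G + E ≡ L (mod 10)] from column 4 (G=8, L=6, carry-in 1, digits 1,2,4,6,8 already taken and all letters distinct): E must equal 7, so E=7.
Step 7. [col 5: T + A ≡ P (mod 10)] several values work for A in column 5 (T + A ≡ P (mod 10), carry-in 1); try A=0, so A=0.
Step 8. [col 5: T + A ≡ P (mod 10)] from column 5 (T=4, A=0, carry-in 1, digits 0,1,2,4,6,7,8 already taken and all letters distinct): P must equal 5, so P=5.
Step 9. [col 6: T + B ≡ H (mod 10)] column 6: given T=4, carry-in 0, and digits 0,1,2,4,5,6,7,8 already taken and all letters distinct, T+B≡H (mod 10) forces B=9, so B=9.
Step 10. [col 6: T + B ≡ H (mod 10)] from column 6 (T=4, B=9, carry-in 0, digits 0,1,2,4,5,6,7,8,9 already taken and all letters distinct): H must equal 3. So H=3.

Answer: A=0, B=9, E=7, G=8, H=3, J=1, L=6, N=2, P=5, T=4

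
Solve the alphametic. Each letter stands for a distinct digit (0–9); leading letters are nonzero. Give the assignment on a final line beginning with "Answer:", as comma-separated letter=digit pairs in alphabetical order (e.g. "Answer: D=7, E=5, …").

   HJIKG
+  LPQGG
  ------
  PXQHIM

Step 1. [col 1: G + G ≡ M (mod 10)] no forcing yet in column 1 (carry-in 0); G=6 is free and consistent — try it. So G=6.
Step 2. [P] the sum has 6 digits but both addends have 5; that extra leading digit P is the final carry, namely 1. So P=1.
Step 3. [col 1: G + G ≡ M (mod 10)] column 1 reads G+G+carry(0)=M with G=6; with digits 1,6 already taken and all letters distinct, the only value for M is 2, so M=2.
Step 4. [col 2: K + G ≡ I (mod 10)] I=0 is one option consistent with column 2 (K + G ≡ I (mod 10), carry-in 1) — take it. So I=0.
Step 5. [col 2: K + G ≡ I (mod 10)] column 2 reads K+G+carry(1)=I with G=6, I=0; with digits 0,1,2,6 already taken and all letters distinct, the only value for K is 3. So K=3.
Step 6. [col 3: I + Q ≡ H (mod 10)] no forcing yet in column 3 (carry-in 1); Q=8 is free and consistent — try it ⇒ Q=8.
Step 7. [col 3: I + Q ≡ H (mod 10)] from column 3 (I=0, Q=8, carry-in 1, digits 0,1,2,3,6,8 already taken and all letters distinct): H must equal 9. So H=9.
Step 8. [col 4: J + P ≡ Q (mod 10)] column 4 reads J+P+carry(0)=Q with P=1, Q=8; with digits 0,1,2,3,6,8,9 already taken and all letters distinct, the only value for J is 7, so J=7.
Step 9. [col 5: H + L ≡ X (mod 10)] column 5: given H=9, carry-in 0, and digits 0,1,2,3,6,7,8,9 already taken and all letters distinct, H+L≡X (mod 10) forces X=4, so X=4.
Step 10. [col 5: H + L ≡ X (mod 10)] column 5: given H=9, X=4, carry-in 0, and digits 0,1,2,3,4,6,7,8,9 already taken and all letters distinct, H+L≡X (mod 10) forces L=5, so L=5.

Answer: G=6, H=9, I=0, J=7, K=3, L=5, M=2, P=1, Q=8, X=4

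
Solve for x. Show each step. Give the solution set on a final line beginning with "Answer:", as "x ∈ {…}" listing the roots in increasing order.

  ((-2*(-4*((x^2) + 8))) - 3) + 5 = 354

Step 1. [((-2*(-4*((x^2) + 8))) - 3) + 5 = 354] peel the +5: subtract 5 from each side ⇒ sub: (-2*(-4*((x^2) + 8))) - 3 = 349.
Step 2. [(-2*(-4*((x^2) + 8))) - 3 = 349] add 3: x sits inside (… - 3) ⇒ sub: -2*(-4*((x^2) + 8)) = 352.
Step 3. [-2*(-4*((x^2) + 8)) = 352] -2 out front; divide by -2 ⇒ div: -4*((x^2) + 8) = -176.
Step 4. [-4*((x^2) + 8) = -176] LHS = -4·(…); ÷-4 both sides. So div: (x^2) + 8 = 44.
Step 5. [(x^2) + 8 = 44] the outer +8 inverts by subtracting 8. So sub: x^2 = 36.
Step 6. [x^2 = 36] 36 ≥ 0, LHS is (·)² — take ±√ ⇒ sqrt: x = 6 or -6.

Answer: x ∈ {-6, 6}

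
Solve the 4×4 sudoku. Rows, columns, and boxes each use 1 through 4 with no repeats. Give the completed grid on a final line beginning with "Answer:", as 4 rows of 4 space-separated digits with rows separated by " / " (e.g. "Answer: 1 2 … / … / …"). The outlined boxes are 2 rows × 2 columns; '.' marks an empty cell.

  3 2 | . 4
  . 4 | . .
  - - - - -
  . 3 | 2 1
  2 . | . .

Step 1. [r4c4∈{3}] r4c4's peers cover all but 3, so r4c4=3.
Step 2. [r2c1∈{1}] r2c1 has the single candidate 1, so r2c1=1.
Step 3. [r1c3∈{1}] r1c3's peers cover all but 1. So r1c3=1.
Step 4. [r4c2∈{1}] only 1 remains possible at r4c2. So r4c2=1.
Step 5. [r2c4∈{2}] r2c4 has the single candidate 2. So r2c4=2.
Step 6. [r2c3∈{3}] only 3 remains possible at r2c3 ⇒ r2c3=3.
Step 7. [r4c3∈{4}] nothing but 4 survives at r4c3 ⇒ r4c3=4.
Step 8. [r3c1∈{4}] r3c1 is down to just 4. So r3c1=4.

Answer: 3 2 1 4 / 1 4 3 2 / 4 3 2 1 / 2 1 4 3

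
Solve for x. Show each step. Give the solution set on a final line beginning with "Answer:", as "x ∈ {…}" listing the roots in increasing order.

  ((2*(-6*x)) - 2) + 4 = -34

Step 1. [((2*(-6*x)) - 2) + 4 = -34] peel the +4: subtract 4 from each side ⇒ sub: (2*(-6*x)) - 2 = -38.
Step 2. [(2*(-6*x)) - 2 = -38] add 2: x sits inside (… - 2) ⇒ sub: 2*(-6*x) = -36.
Step 3. [2*(-6*x) = -36] 2·(inner) — divide through by 2. So div: -6*x = -18.
Step 4. [-6*x = -18] leading coefficient -6: divide by -6. So div: x = 3.

Answer: x ∈ {3}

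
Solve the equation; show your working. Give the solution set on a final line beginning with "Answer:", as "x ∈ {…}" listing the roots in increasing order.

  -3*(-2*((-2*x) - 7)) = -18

Step 1. [-3*(-2*((-2*x) - 7)) = -18] -3 out front; divide by -3 ⇒ div: -2*((-2*x) - 7) = 6.
Step 2. [-2*((-2*x) - 7) = 6] divide by the outer -2. So div: (-2*x) - 7 = -3.
Step 3. [(-2*x) - 7 = -3] 7 comes off first (add 7). So sub: -2*x = 4.
Step 4. [-2*x = 4] -2·(inner) — divide through by -2 ⇒ div: x = -2.

Answer: x ∈ {-2}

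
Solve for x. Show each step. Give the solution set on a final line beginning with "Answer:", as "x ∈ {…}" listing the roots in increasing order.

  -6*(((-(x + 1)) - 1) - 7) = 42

Step 1. [-6*(((-(x + 1)) - 1) - 7) = 42] -6 out front; divide by -6. So div: ((-(x + 1)) - 1) - 7 = -7.
Step 2. [((-(x + 1)) - 1) - 7 = -7] peel the -7: add 7 from each side, so sub: (-(x + 1)) - 1 = 0.
Step 3. [(-(x + 1)) - 1 = 0] the outer -1 inverts by adding 1, so sub: -(x + 1) = 1.
Step 4. [-(x + 1) = 1] leading − — multiply by −1 ⇒ neg: x + 1 = -1.
Step 5. [x + 1 = -1] +1 is outermost — subtract 1 both sides, so sub: x = -2.

Answer: x ∈ {-2}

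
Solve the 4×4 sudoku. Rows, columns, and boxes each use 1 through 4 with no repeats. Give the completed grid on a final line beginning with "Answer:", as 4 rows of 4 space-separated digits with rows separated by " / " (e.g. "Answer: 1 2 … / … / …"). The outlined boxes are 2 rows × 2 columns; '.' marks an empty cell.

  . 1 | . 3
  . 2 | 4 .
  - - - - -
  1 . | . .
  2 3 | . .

Step 1. [r4c4∈{1,4}] 4 has one home in row 4: r4c4, so r4c4=4.
Step 2. [r1c3∈{2}] r1c3's peers cover all but 2, so r1c3=2.
Step 3. [r2c1∈{3}] nothing but 3 survives at r2c1. So r2c1=3.
Step 4. [r3c4∈{2}] r3c4's peers cover all but 2. So r3c4=2.
Step 5. [r3c2∈{4}] only 4 remains possible at r3c2. So r3c2=4.
Step 6. [r3c3∈{3}] nothing but 3 survives at r3c3 ⇒ r3c3=3.
Step 7. [r4c3∈{1}] r4c3 is down to just 1, so r4c3=1.
Step 8. [r2c4∈{1}] r2c4 has the single candidate 1 ⇒ r2c4=1.
Step 9. [r1c1∈{4}] r1c1 has the single candidate 4. So r1c1=4.

Answer: 4 1 2 3 / 3 2 4 1 / 1 4 3 2 / 2 3 1 4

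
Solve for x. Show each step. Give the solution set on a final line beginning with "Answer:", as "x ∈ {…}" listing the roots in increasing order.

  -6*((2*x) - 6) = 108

Step 1. [-6*((2*x) - 6) = 108] LHS = -6·(…); ÷-6 both sides ⇒ div: (2*x) - 6 = -18.
Step 2. [(2*x) - 6 = -18] 2 divides every term; factor it out. So factor: x - 3 = -9.
Step 3. [x - 3 = -9] add 3: x sits inside (… - 3). So sub: x = -6.

Answer: x ∈ {-6}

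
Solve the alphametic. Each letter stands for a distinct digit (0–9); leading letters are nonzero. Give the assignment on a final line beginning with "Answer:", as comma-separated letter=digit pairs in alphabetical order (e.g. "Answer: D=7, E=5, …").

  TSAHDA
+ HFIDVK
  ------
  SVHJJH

Step 1. [col 1: A + K ≡ H (mod 10)] column 1 (A + K ≡ H (mod 10), carry-in 0) doesn't pin H yet; pick H=6 and continue, so H=6.
Step 2. [col 1: A + K ≡ H (mod 10)] column 1 (A + K ≡ H (mod 10), carry-in 0) doesn't pin K yet; pick K=5 and continue. So K=5.
Step 3. [col 1: A + K ≡ H (mod 10)] from column 1 (K=5, H=6, carry-in 0, digits 5,6 already taken and all letters distinct): A must equal 1. So A=1.
Step 4. [col 2: D + V ≡ J (mod 10)] several values work for V in column 2 (D + V ≡ J (mod 10), carry-in 0); try V=7, so V=7.
Step 5. [col 2: D + V ≡ J (mod 10)] no forcing yet in column 2 (carry-in 0); D=3 is free and consistent — try it ⇒ D=3.
Step 6. [col 2: D + V ≡ J (mod 10)] column 2: given D=3, V=7, carry-in 0, and digits 1,3,5,6,7 already taken and all letters distinct, D+V≡J (mod 10) forces J=0, so J=0.
Step 7. [col 4: A + I ≡ H (mod 10)] from column 4 (A=1, H=6, carry-in 1, digits 0,1,3,5,6,7 already taken and all letters distinct): I must equal 4 ⇒ I=4.
Step 8. [col 5: S + F ≡ V (mod 10)] S=9 is one option consistent with column 5 (S + F ≡ V (mod 10), carry-in 0) — take it, so S=9.
Step 9. [col 5: S + F ≡ V (mod 10)] from column 5 (S=9, V=7, carry-in 0, digits 0,1,3,4,5,6,7,9 already taken and all letters distinct): F must equal 8. So F=8.
Step 10. [col 6: T + H ≡ S (mod 10)] from column 6 (H=6, S=9, carry-in 1, digits 0,1,3,4,5,6,7,8,9 already taken and all letters distinct): T must equal 2 ⇒ T=2.

Answer: A=1, D=3, F=8, H=6, I=4, J=0, K=5, S=9, T=2, V=7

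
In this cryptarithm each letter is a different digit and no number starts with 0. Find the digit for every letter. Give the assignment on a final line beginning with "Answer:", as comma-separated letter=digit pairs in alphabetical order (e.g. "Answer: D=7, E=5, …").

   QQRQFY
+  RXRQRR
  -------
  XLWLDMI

Step 1. [col 1: Y + R ≡ I (mod 10)] column 1 (Y + R ≡ I (mod 10), carry-in 0) doesn't pin R yet; pick R=6 and continue, so R=6.
Step 2. [col 1: Y + R ≡ I (mod 10)] column 1 (Y + R ≡ I (mod 10), carry-in 0) doesn't pin I yet; pick I=8 and continue. So I=8.
Step 3. [col 1: Y + R ≡ I (mod 10)] column 1: given R=6, I=8, carry-in 0, and digits 6,8 already taken and all letters distinct, Y+R≡I (mod 10) forces Y=2. So Y=2.
Step 4. [col 2: F + R ≡ M (mod 10)] M=0 is one option consistent with column 2 (F + R ≡ M (mod 10), carry-in 0) — take it, so M=0.
Step 5. [X] the sum has 7 digits but both addends have 6; that extra leading digit X is the final carry, namely 1. So X=1.
Step 6. [col 2: F + R ≡ M (mod 10)] from column 2 (R=6, M=0, carry-in 0, digits 0,1,2,6,8 already taken and all letters distinct): F must equal 4, so F=4.
Step 7. [col 3: Q + Q ≡ D (mod 10)] no forcing yet in column 3 (carry-in 1); Q=7 is free and consistent — try it, so Q=7.
Step 8. [col 3: Q + Q ≡ D (mod 10)] column 3 reads Q+Q+carry(1)=D with Q=7; with digits 0,1,2,4,6,7,8 already taken and all letters distinct, the only value for D is 5, so D=5.
Step 9. [col 4: R + R ≡ L (mod 10)] from column 4 (R=6, carry-in 1, digits 0,1,2,4,5,6,7,8 already taken and all letters distinct): L must equal 3 ⇒ L=3.
Step 10. [col 5: Q + X ≡ W (mod 10)] column 5: given Q=7, X=1, carry-in 1, and digits 0,1,2,3,4,5,6,7,8 already taken and all letters distinct, Q+X≡W (mod 10) forces W=9, so W=9.

Answer: D=5, F=4, I=8, L=3, M=0, Q=7, R=6, W=9, X=1, Y=2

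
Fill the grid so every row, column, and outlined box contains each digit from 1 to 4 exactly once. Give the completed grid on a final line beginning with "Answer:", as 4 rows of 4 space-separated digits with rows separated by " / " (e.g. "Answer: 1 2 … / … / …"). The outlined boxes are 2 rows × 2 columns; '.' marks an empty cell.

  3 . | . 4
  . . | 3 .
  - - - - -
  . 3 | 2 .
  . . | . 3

Step 1. [r3c1∈{1,4}] across row 3, 4 lands solely at r3c1 ⇒ r3c1=4.
Step 2. [r1c2∈{1,2}] in row 1, 2 fits only at r1c2. So r1c2=2.
Step 3. [r4c2∈{1}] r4c2 is down to just 1 ⇒ r4c2=1.
Step 4. [r3c4∈{1}] r3c4 has the single candidate 1. So r3c4=1.
Step 5. [r4c3∈{4}] r4c3 has the single candidate 4, so r4c3=4.
Step 6. [r4c1∈{2}] nothing but 2 survives at r4c1 ⇒ r4c1=2.
Step 7. [r2c4∈{2}] only 2 remains possible at r2c4, so r2c4=2.
Step 8. [r1c3∈{1}] r1c3 is down to just 1, so r1c3=1.
Step 9. [r2c2∈{4}] r2c2 has the single candidate 4. So r2c2=4.
Step 10. [r2c1∈{1}] only 1 remains possible at r2c1, so r2c1=1.

Answer: 3 2 1 4 / 1 4 3 2 / 4 3 2 1 / 2 1 4 3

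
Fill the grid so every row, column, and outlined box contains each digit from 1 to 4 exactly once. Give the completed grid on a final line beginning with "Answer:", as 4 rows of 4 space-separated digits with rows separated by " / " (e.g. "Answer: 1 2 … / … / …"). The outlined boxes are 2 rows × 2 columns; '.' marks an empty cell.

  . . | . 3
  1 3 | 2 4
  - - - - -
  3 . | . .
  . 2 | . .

Step 1. [r4c4∈{1}] nothing but 1 survives at r4c4. So r4c4=1.
Step 2. [r4c1∈{4}] r4c1's peers cover all but 4 ⇒ r4c1=4.
Step 3. [r3c4∈{2}] r3c4 has the single candidate 2. So r3c4=2.
Step 4. [r1c3∈{1}] only 1 remains possible at r1c3. So r1c3=1.
Step 5. [r4c3∈{3}] r4c3's peers cover all but 3 ⇒ r4c3=3.
Step 6. [r1c2∈{4}] r1c2 is down to just 4. So r1c2=4.
Step 7. [r3c3∈{4}] r3c3 is down to just 4 ⇒ r3c3=4.
Step 8. [r1c1∈{2}] r1c1 is down to just 2. So r1c1=2.
Step 9. [r3c2∈{1}] r3c2 has the single candidate 1, so r3c2=1.

Answer: 2 4 1 3 / 1 3 2 4 / 3 1 4 2 / 4 2 3 1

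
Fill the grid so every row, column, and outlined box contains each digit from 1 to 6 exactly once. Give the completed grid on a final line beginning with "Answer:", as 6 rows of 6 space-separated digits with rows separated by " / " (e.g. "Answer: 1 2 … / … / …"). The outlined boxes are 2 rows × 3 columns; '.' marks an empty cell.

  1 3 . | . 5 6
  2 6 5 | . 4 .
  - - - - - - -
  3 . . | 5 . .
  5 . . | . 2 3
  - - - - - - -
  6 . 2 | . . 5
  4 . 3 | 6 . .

Step 1. [r6c5∈{1}] r6c5's peers cover all but 1 ⇒ r6c5=1.
Step 2. [r3c6∈{1,4}] across col 6, 4 lands solely at r3c6 ⇒ r3c6=4.
Step 3. [r4c3∈{1,4,6}] r4c3 is the only open cell in row 4 admitting 6 ⇒ r4c3=6.
Step 4. [r2c4∈{1,3}] across row 2, 3 lands solely at r2c4 ⇒ r2c4=3.
Step 5. [r3c3∈{1}] r3c3's peers cover all but 1 ⇒ r3c3=1.
Step 6. [r4c4∈{1}] r4c4 has the single candidate 1 ⇒ r4c4=1.
Step 7. [r6c2∈{5}] r6c2's peers cover all but 5 ⇒ r6c2=5.
Step 8. [r1c3∈{4}] r1c3 is down to just 4, so r1c3=4.
Step 9. [r2c6∈{1}] only 1 remains possible at r2c6 ⇒ r2c6=1.
Step 10. [r6c6∈{2}] r6c6's peers cover all but 2 ⇒ r6c6=2.
Step 11. [r3c2∈{2}] r3c2 is down to just 2 ⇒ r3c2=2.
Step 12. [r4c2∈{4}] r4c2's peers cover all but 4, so r4c2=4.
Step 13. [r3c5∈{6}] nothing but 6 survives at r3c5, so r3c5=6.
Step 14. [r5c5∈{3}] r5c5 has the single candidate 3 ⇒ r5c5=3.
Step 15. [r1c4∈{2}] r1c4's peers cover all but 2, so r1c4=2.
Step 16. [r5c4∈{4}] only 4 remains possible at r5c4 ⇒ r5c4=4.
Step 17. [r5c2∈{1}] nothing but 1 survives at r5c2, so r5c2=1.

Answer: 1 3 4 2 5 6 / 2 6 5 3 4 1 / 3 2 1 5 6 4 / 5 4 6 1 2 3 / 6 1 2 4 3 5 / 4 5 3 6 1 2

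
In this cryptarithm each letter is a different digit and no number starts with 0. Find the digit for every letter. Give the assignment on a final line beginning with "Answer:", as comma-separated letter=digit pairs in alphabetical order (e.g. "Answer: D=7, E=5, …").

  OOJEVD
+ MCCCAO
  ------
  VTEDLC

Step 1. [col 1: D + O ≡ C (mod 10)] C=1 is one option consistent with column 1 (D + O ≡ C (mod 10), carry-in 0) — take it. So C=1.
Step 2. [col 1: D + O ≡ C (mod 10)] D=5 is one option consistent with column 1 (D + O ≡ C (mod 10), carry-in 0) — take it ⇒ D=5.
Step 3. [col 1: D + O ≡ C (mod 10)] from column 1 (D=5, C=1, carry-in 0, digits 1,5 already taken and all letters distinct): O must equal 6, so O=6.
Step 4. [col 2: V + A ≡ L (mod 10)] A=0 is one option consistent with column 2 (V + A ≡ L (mod 10), carry-in 1) — take it, so A=0.
Step 5. [col 2: V + A ≡ L (mod 10)] no forcing yet in column 2 (carry-in 1); L=9 is free and consistent — try it ⇒ L=9.
Step 6. [col 2: V + A ≡ L (mod 10)] column 2 reads V+A+carry(1)=L with A=0, L=9; with digits 0,1,5,6,9 already taken and all letters distinct, the only value for V is 8 ⇒ V=8.
Step 7. [col 3: E + C ≡ D (mod 10)] column 3: given C=1, D=5, carry-in 0, and digits 0,1,5,6,8,9 already taken and all letters distinct, E+C≡D (mod 10) forces E=4, so E=4.
Step 8. [col 4: J + C ≡ E (mod 10)] from column 4 (C=1, E=4, carry-in 0, digits 0,1,4,5,6,8,9 already taken and all letters distinct): J must equal 3. So J=3.
Step 9. [col 5: O + C ≡ T (mod 10)] column 5: given O=6, C=1, carry-in 0, and digits 0,1,3,4,5,6,8,9 already taken and all letters distinct, O+C≡T (mod 10) forces T=7 ⇒ T=7.
Step 10. [col 6: O + M ≡ V (mod 10)] column 6: given O=6, V=8, carry-in 0, and digits 0,1,3,4,5,6,7,8,9 already taken and all letters distinct, O+M≡V (mod 10) forces M=2, so M=2.

Answer: A=0, C=1, D=5, E=4, J=3, L=9, M=2, O=6, T=7, V=8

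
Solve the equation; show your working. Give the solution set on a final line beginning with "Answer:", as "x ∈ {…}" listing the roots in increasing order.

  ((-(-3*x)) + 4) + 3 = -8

Step 1. [((-(-3*x)) + 4) + 3 = -8] +3 is outermost — subtract 3 both sides, so sub: (-(-3*x)) + 4 = -11.
Step 2. [(-(-3*x)) + 4 = -11] subtract 4: x sits inside (… + 4) ⇒ sub: -(-3*x) = -15.
Step 3. [-(-3*x) = -15] LHS negated; negate both sides, so neg: -3*x = 15.
Step 4. [-3*x = 15] divide by the outer -3. So div: x = -5.

Answer: x ∈ {-5}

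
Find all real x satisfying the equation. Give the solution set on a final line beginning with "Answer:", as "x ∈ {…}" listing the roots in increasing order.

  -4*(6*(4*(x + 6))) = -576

Step 1. [-4*(6*(4*(x + 6))) = -576] LHS = -4·(…); ÷-4 both sides, so div: 6*(4*(x + 6)) = 144.
Step 2. [6*(4*(x + 6)) = 144] leading coefficient 6: divide by 6, so div: 4*(x + 6) = 24.
Step 3. [4*(x + 6) = 24] 4·(inner) — divide through by 4. So div: x + 6 = 6.
Step 4. [x + 6 = 6] subtract 6: x sits inside (… + 6) ⇒ sub: x = 0.

Answer: x ∈ {0}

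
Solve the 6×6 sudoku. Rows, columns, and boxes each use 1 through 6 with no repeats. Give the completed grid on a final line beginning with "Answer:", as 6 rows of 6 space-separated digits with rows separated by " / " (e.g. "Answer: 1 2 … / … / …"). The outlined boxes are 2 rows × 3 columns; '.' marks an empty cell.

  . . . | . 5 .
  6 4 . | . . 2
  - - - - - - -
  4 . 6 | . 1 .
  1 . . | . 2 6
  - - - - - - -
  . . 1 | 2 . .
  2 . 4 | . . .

Step 1. [r2c5∈{3}] only 3 remains possible at r2c5. So r2c5=3.
Step 2. [r5c1∈{3,5}] across col 1, 5 lands solely at r5c1 ⇒ r5c1=5.
Step 3. [r1c2∈{1,2,3}] in col 2, 1 fits only at r1c2, so r1c2=1.
Step 4. [r6c6∈{1,3,5}] col 6 places 1 nowhere but r6c6 ⇒ r6c6=1.
Step 5. [r3c6∈{3,5}] r3c6 is the only open cell in col 6 admitting 5 ⇒ r3c6=5.
Step 6. [r6c5∈{6}] r6c5's peers cover all but 6, so r6c5=6.
Step 7. [r6c2∈{3}] only 3 remains possible at r6c2 ⇒ r6c2=3.
Step 8. [r4c3∈{3,5}] 3 has one home in box 3: r4c3, so r4c3=3.
Step 9. [r1c6∈{4}] r1c6's peers cover all but 4, so r1c6=4.
Step 10. [r5c6∈{3}] r5c6 is down to just 3, so r5c6=3.
Step 11. [r5c5∈{4}] r5c5 is down to just 4 ⇒ r5c5=4.
Step 12. [r1c4∈{6}] nothing but 6 survives at r1c4, so r1c4=6.
Step 13. [r2c3∈{5}] r2c3 has the single candidate 5 ⇒ r2c3=5.
Step 14. [r6c4∈{5}] r6c4's peers cover all but 5, so r6c4=5.
Step 15. [r3c2∈{2}] r3c2 has the single candidate 2. So r3c2=2.
Step 16. [r5c2∈{6}] only 6 remains possible at r5c2. So r5c2=6.
Step 17. [r1c1∈{3}] only 3 remains possible at r1c1 ⇒ r1c1=3.
Step 18. [r4c4∈{4}] r4c4 has the single candidate 4. So r4c4=4.
Step 19. [r3c4∈{3}] r3c4 has the single candidate 3 ⇒ r3c4=3.
Step 20. [r4c2∈{5}] r4c2 is down to just 5. So r4c2=5.
Step 21. [r2c4∈{1}] nothing but 1 survives at r2c4. So r2c4=1.
Step 22. [r1c3∈{2}] r1c3 has the single candidate 2 ⇒ r1c3=2.

Answer: 3 1 2 6 5 4 / 6 4 5 1 3 2 / 4 2 6 3 1 5 / 1 5 3 4 2 6 / 5 6 1 2 4 3 / 2 3 4 5 6 1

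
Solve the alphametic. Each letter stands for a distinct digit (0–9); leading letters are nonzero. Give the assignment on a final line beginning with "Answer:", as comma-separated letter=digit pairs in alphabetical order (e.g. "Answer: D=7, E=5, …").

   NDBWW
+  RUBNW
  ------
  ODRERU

Step 1. [col 1: W + W ≡ U (mod 10)] several values work for U in column 1 (W + W ≡ U (mod 10), carry-in 0); try U=2 ⇒ U=2.
Step 2. [col 1: W + W ≡ U (mod 10)] no forcing yet in column 1 (carry-in 0); W=6 is free and consistent — try it, so W=6.
Step 3. [O] adding two 5-digit numbers gives at most 5+1 digits, and here it does — O is that final carry and must be 1, so O=1.
Step 4. [col 2: W + N ≡ R (mod 10)] no forcing yet in column 2 (carry-in 1); N=8 is free and consistent — try it. So N=8.
Step 5. [col 2: W + N ≡ R (mod 10)] from column 2 (W=6, N=8, carry-in 1, digits 1,2,6,8 already taken and all letters distinct): R must equal 5 ⇒ R=5.
Step 6. [col 3: B + B ≡ E (mod 10)] column 3 (B + B ≡ E (mod 10), carry-in 1) doesn't pin E yet; pick E=9 and continue. So E=9.
Step 7. [col 3: B + B ≡ E (mod 10)] column 3 reads B+B+carry(1)=E with E=9; with digits 1,2,5,6,8,9 already taken and all letters distinct, the only value for B is 4. So B=4.
Step 8. [col 4: D + U ≡ R (mod 10)] in column 4 we have D+U≡R with carry-in 0; given U=2, R=5 and digits 1,2,4,5,6,8,9 already taken and all letters distinct, that pins D to 3 ⇒ D=3.

Answer: B=4, D=3, E=9, N=8, O=1, R=5, U=2, W=6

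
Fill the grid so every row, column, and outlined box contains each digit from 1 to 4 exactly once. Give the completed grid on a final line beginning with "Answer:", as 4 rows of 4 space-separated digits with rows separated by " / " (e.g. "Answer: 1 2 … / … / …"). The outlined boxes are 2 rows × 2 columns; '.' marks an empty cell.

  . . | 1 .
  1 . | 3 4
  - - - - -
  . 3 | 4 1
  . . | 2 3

Step 1. [r1c1∈{2,3,4}] in row 1, 3 fits only at r1c1 ⇒ r1c1=3.
Step 2. [r1c2∈{2,4}] r1c2 is the only open cell in row 1 admitting 4, so r1c2=4.
Step 3. [r1c4∈{2}] r1c4's peers cover all but 2, so r1c4=2.
Step 4. [r4c2∈{1}] nothing but 1 survives at r4c2. So r4c2=1.
Step 5. [r3c1∈{2}] nothing but 2 survives at r3c1 ⇒ r3c1=2.
Step 6. [r4c1∈{4}] only 4 remains possible at r4c1, so r4c1=4.
Step 7. [r2c2∈{2}] only 2 remains possible at r2c2 ⇒ r2c2=2.

Answer: 3 4 1 2 / 1 2 3 4 / 2 3 4 1 / 4 1 2 3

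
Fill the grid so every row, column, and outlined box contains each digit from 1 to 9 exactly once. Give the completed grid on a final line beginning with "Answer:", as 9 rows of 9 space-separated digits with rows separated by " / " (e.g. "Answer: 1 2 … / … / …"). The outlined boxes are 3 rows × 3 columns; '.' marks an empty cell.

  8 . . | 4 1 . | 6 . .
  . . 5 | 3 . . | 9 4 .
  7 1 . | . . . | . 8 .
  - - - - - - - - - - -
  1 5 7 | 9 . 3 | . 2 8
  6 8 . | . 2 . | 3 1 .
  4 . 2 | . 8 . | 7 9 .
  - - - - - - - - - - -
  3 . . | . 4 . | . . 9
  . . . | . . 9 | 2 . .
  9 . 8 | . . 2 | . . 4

Step 1. [r3c7∈{5}] nothing but 5 survives at r3c7, so r3c7=5.
Step 2. [r3c6∈{6}] nothing but 6 survives at r3c6 ⇒ r3c6=6.
Step 3. [r8c4∈{1,5,6,7,8}] r8c4 is the only open cell in row 8 admitting 8. So r8c4=8.
Step 4. [r2c5∈{7}] nothing but 7 survives at r2c5, so r2c5=7.
Step 5. [r7c2∈{2,6,7}] 2 has one home in row 7: r7c2. So r7c2=2.
Step 6. [r1c9∈{2,3,7}] in row 1, 2 fits only at r1c9 ⇒ r1c9=2.
Step 7. [r8c9∈{1,3,5,6,7}] r8c9 is the only open cell in col 9 admitting 7, so r8c9=7.
Step 8. [r1c2∈{3,9}] 9 has one home in col 2: r1c2. So r1c2=9.
Step 9. [r5c9∈{5}] r5c9 has the single candidate 5 ⇒ r5c9=5.
Step 10. [r8c3∈{1,4,6}] across row 8, 1 lands solely at r8c3, so r8c3=1.
Step 11. [r7c3∈{6}] r7c3 has the single candidate 6. So r7c3=6.
Step 12. [r7c8∈{5}] r7c8 is down to just 5. So r7c8=5.
Step 13. [r4c5∈{6}] r4c5 has the single candidate 6. So r4c5=6.
Step 14. [r9c4∈{1,5,6,7}] col 4 places 6 nowhere but r9c4. So r9c4=6.
Step 15. [r9c8∈{3}] nothing but 3 survives at r9c8. So r9c8=3.
Step 16. [r6c4∈{1,5}] across col 4, 5 lands solely at r6c4. So r6c4=5.
Step 17. [r7c4∈{1,7}] r7c4 is the only open cell in col 4 admitting 1. So r7c4=1.
Step 18. [r5c4∈{7}] only 7 remains possible at r5c4. So r5c4=7.
Step 19. [r3c9∈{3}] only 3 remains possible at r3c9, so r3c9=3.
Step 20. [r8c1∈{5}] r8c1 has the single candidate 5. So r8c1=5.
Step 21. [r9c2∈{7}] r9c2's peers cover all but 7. So r9c2=7.
Step 22. [r4c7∈{4}] nothing but 4 survives at r4c7 ⇒ r4c7=4.
Step 23. [r6c6∈{1}] r6c6 is down to just 1, so r6c6=1.
Step 24. [r2c6∈{8}] only 8 remains possible at r2c6 ⇒ r2c6=8.
Step 25. [r1c8∈{7}] nothing but 7 survives at r1c8. So r1c8=7.
Step 26. [r7c6∈{7}] r7c6 is down to just 7. So r7c6=7.
Step 27. [r6c2∈{3}] only 3 remains possible at r6c2 ⇒ r6c2=3.
Step 28. [r9c5∈{5}] only 5 remains possible at r9c5 ⇒ r9c5=5.
Step 29. [r3c5∈{9}] nothing but 9 survives at r3c5 ⇒ r3c5=9.
Step 30. [r1c6∈{5}] only 5 remains possible at r1c6, so r1c6=5.
Step 31. [r5c3∈{9}] nothing but 9 survives at r5c3. So r5c3=9.
Step 32. [r2c9∈{1}] nothing but 1 survives at r2c9, so r2c9=1.
Step 33. [r6c9∈{6}] r6c9 has the single candidate 6, so r6c9=6.
Step 34. [r9c7∈{1}] r9c7 is down to just 1 ⇒ r9c7=1.
Step 35. [r1c3∈{3}] nothing but 3 survives at r1c3. So r1c3=3.
Step 36. [r5c6∈{4}] nothing but 4 survives at r5c6 ⇒ r5c6=4.
Step 37. [r8c2∈{4}] nothing but 4 survives at r8c2. So r8c2=4.
Step 38. [r2c2∈{6}] only 6 remains possible at r2c2, so r2c2=6.
Step 39. [r3c3∈{4}] only 4 remains possible at r3c3, so r3c3=4.
Step 40. [r3c4∈{2}] r3c4 has the single candidate 2, so r3c4=2.
Step 41. [r8c5∈{3}] r8c5's peers cover all but 3 ⇒ r8c5=3.
Step 42. [r7c7∈{8}] r7c7 has the single candidate 8 ⇒ r7c7=8.
Step 43. [r8c8∈{6}] r8c8's peers cover all but 6. So r8c8=6.
Step 44. [r2c1∈{2}] only 2 remains possible at r2c1. So r2c1=2.

Answer: 8 9 3 4 1 5 6 7 2 / 2 6 5 3 7 8 9 4 1 / 7 1 4 2 9 6 5 8 3 / 1 5 7 9 6 3 4 2 8 / 6 8 9 7 2 4 3 1 5 / 4 3 2 5 8 1 7 9 6 / 3 2 6 1 4 7 8 5 9 / 5 4 1 8 3 9 2 6 7 / 9 7 8 6 5 2 1 3 4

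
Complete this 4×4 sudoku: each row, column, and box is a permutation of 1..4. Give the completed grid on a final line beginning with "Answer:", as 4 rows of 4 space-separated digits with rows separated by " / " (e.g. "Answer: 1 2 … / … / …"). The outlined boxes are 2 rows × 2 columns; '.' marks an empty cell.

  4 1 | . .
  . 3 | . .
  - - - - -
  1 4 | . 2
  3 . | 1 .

Step 1. [r2c3∈{2,4}] r2c3 is the only open cell in col 3 admitting 4. So r2c3=4.
Step 2. [r1c4∈{3}] r1c4's peers cover all but 3, so r1c4=3.
Step 3. [r4c4∈{4}] r4c4's peers cover all but 4, so r4c4=4.
Step 4. [r2c1∈{2}] nothing but 2 survives at r2c1. So r2c1=2.
Step 5. [r1c3∈{2}] r1c3 is down to just 2. So r1c3=2.
Step 6. [r2c4∈{1}] only 1 remains possible at r2c4 ⇒ r2c4=1.
Step 7. [r3c3∈{3}] nothing but 3 survives at r3c3 ⇒ r3c3=3.
Step 8. [r4c2∈{2}] nothing but 2 survives at r4c2, so r4c2=2.

Answer: 4 1 2 3 / 2 3 4 1 / 1 4 3 2 / 3 2 1 4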